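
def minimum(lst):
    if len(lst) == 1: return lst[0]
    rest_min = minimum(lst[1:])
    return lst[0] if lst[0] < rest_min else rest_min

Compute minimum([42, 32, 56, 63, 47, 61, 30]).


minimum([42, 32, 56, 63, 47, 61, 30]): compare 42 with minimum([32, 56, 63, 47, 61, 30])
minimum([32, 56, 63, 47, 61, 30]): compare 32 with minimum([56, 63, 47, 61, 30])
minimum([56, 63, 47, 61, 30]): compare 56 with minimum([63, 47, 61, 30])
minimum([63, 47, 61, 30]): compare 63 with minimum([47, 61, 30])
minimum([47, 61, 30]): compare 47 with minimum([61, 30])
minimum([61, 30]): compare 61 with minimum([30])
minimum([30]) = 30  (base case)
Compare 61 with 30 -> 30
Compare 47 with 30 -> 30
Compare 63 with 30 -> 30
Compare 56 with 30 -> 30
Compare 32 with 30 -> 30
Compare 42 with 30 -> 30

30


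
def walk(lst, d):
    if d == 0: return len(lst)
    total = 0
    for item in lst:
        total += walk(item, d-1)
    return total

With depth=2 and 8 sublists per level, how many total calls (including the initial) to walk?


At depth 0 (root): 1 call
At depth 1: each of 1 parents calls walk on 8 children = 8 calls
At depth 2: each of 8 parents calls walk on 8 children = 64 calls
Total: 1 + 8 + 64 = 73

73


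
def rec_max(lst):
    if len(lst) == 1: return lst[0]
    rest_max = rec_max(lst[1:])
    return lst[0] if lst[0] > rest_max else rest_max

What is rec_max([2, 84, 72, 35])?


rec_max([2, 84, 72, 35]): compare 2 with rec_max([84, 72, 35])
rec_max([84, 72, 35]): compare 84 with rec_max([72, 35])
rec_max([72, 35]): compare 72 with rec_max([35])
rec_max([35]) = 35  (base case)
Compare 72 with 35 -> 72
Compare 84 with 72 -> 84
Compare 2 with 84 -> 84

84


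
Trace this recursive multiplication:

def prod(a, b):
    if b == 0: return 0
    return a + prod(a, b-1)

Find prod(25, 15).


prod(25, 15) = 25 + prod(25, 14)
prod(25, 14) = 25 + prod(25, 13)
prod(25, 13) = 25 + prod(25, 12)
prod(25, 12) = 25 + prod(25, 11)
prod(25, 11) = 25 + prod(25, 10)
prod(25, 10) = 25 + prod(25, 9)
prod(25, 9) = 25 + prod(25, 8)
prod(25, 8) = 25 + prod(25, 7)
prod(25, 7) = 25 + prod(25, 6)
prod(25, 6) = 25 + prod(25, 5)
prod(25, 5) = 25 + prod(25, 4)
prod(25, 4) = 25 + prod(25, 3)
prod(25, 3) = 25 + prod(25, 2)
prod(25, 2) = 25 + prod(25, 1)
prod(25, 1) = 25 + prod(25, 0)
prod(25, 0) = 0  (base case)
Total: 25 + 25 + 25 + 25 + 25 + 25 + 25 + 25 + 25 + 25 + 25 + 25 + 25 + 25 + 25 + 0 = 375

375


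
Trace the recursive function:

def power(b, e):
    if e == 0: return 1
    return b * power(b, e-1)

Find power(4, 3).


power(4, 3)
= 4 * power(4, 2)
= 4 * 4 * power(4, 1)
= 4 * 4 * 4 * power(4, 0)
= 4 * 4 * 4 * 1
= 64

64


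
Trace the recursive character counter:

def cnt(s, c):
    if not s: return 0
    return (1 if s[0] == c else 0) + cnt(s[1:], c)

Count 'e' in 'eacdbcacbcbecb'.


s[0]='e' == 'e' -> 1
s[0]='a' != 'e' -> 0
s[0]='c' != 'e' -> 0
s[0]='d' != 'e' -> 0
s[0]='b' != 'e' -> 0
s[0]='c' != 'e' -> 0
s[0]='a' != 'e' -> 0
s[0]='c' != 'e' -> 0
s[0]='b' != 'e' -> 0
s[0]='c' != 'e' -> 0
s[0]='b' != 'e' -> 0
s[0]='e' == 'e' -> 1
s[0]='c' != 'e' -> 0
s[0]='b' != 'e' -> 0
Sum: 1 + 0 + 0 + 0 + 0 + 0 + 0 + 0 + 0 + 0 + 0 + 1 + 0 + 0 = 2

2


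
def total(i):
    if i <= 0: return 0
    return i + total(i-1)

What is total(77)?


total(77)
= 77 + 76 + 75 + 74 + 73 + 72 + 71 + 70 + 69 + 68 + 67 + 66 + 65 + 64 + 63 + 62 + 61 + 60 + 59 + 58 + 57 + 56 + 55 + 54 + 53 + 52 + 51 + 50 + 49 + 48 + 47 + 46 + 45 + 44 + 43 + 42 + 41 + 40 + 39 + 38 + 37 + 36 + 35 + 34 + 33 + 32 + 31 + 30 + 29 + 28 + 27 + 26 + 25 + 24 + 23 + 22 + 21 + 20 + 19 + 18 + 17 + 16 + 15 + 14 + 13 + 12 + 11 + 10 + 9 + 8 + 7 + 6 + 5 + 4 + 3 + 2 + 1 + total(0)
= 77 + 76 + 75 + 74 + 73 + 72 + 71 + 70 + 69 + 68 + 67 + 66 + 65 + 64 + 63 + 62 + 61 + 60 + 59 + 58 + 57 + 56 + 55 + 54 + 53 + 52 + 51 + 50 + 49 + 48 + 47 + 46 + 45 + 44 + 43 + 42 + 41 + 40 + 39 + 38 + 37 + 36 + 35 + 34 + 33 + 32 + 31 + 30 + 29 + 28 + 27 + 26 + 25 + 24 + 23 + 22 + 21 + 20 + 19 + 18 + 17 + 16 + 15 + 14 + 13 + 12 + 11 + 10 + 9 + 8 + 7 + 6 + 5 + 4 + 3 + 2 + 1 + 0
= 3003

3003


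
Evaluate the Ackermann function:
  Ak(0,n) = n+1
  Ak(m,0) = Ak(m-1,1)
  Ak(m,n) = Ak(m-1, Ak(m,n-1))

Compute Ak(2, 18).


Ak(2, 18) = Ak(1, Ak(2, 17))
  Ak(2, 17) = Ak(1, Ak(2, 16))
    Ak(2, 16) = Ak(1, Ak(2, 15))
      Ak(2, 15) = Ak(1, Ak(2, 14))
        Ak(2, 14) = Ak(1, Ak(2, 13))
          Ak(2, 13) = Ak(1, Ak(2, 12))
          Ak(2, 12) = Ak(1, Ak(2, 11))
          Ak(2, 11) = Ak(1, Ak(2, 10))
          Ak(2, 10) = Ak(1, Ak(2, 9))
          Ak(2, 9) = Ak(1, Ak(2, 8))
          Ak(2, 8) = Ak(1, Ak(2, 7))
          Ak(2, 7) = Ak(1, Ak(2, 6))
          Ak(2, 6) = Ak(1, Ak(2, 5))
          Ak(2, 5) = Ak(1, Ak(2, 4))
          Ak(2, 4) = Ak(1, Ak(2, 3))
          Ak(2, 3) = Ak(1, Ak(2, 2))
          Ak(2, 2) = Ak(1, Ak(2, 1))
          Ak(2, 1) = Ak(1, Ak(2, 0))
          Ak(2, 0) = Ak(1, 1)
          Ak(1, 1) = Ak(0, Ak(1, 0))
          Ak(1, 0) = Ak(0, 1)
          Ak(0, 1) = 2
            = Ak(0, 2)
          Ak(0, 2) = 3
            = Ak(1, 3)
... (trace truncated)
Result: Ak(2, 18) = 39

39


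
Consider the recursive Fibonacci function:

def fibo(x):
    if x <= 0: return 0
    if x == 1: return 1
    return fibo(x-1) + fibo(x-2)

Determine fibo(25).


Computing fibo(25) bottom-up:
fibo(0) = 0
fibo(1) = 1
fibo(2) = fibo(1) + fibo(0) = 1 + 0 = 1
fibo(3) = fibo(2) + fibo(1) = 1 + 1 = 2
fibo(4) = fibo(3) + fibo(2) = 2 + 1 = 3
fibo(5) = fibo(4) + fibo(3) = 3 + 2 = 5
fibo(6) = fibo(5) + fibo(4) = 5 + 3 = 8
fibo(7) = fibo(6) + fibo(5) = 8 + 5 = 13
fibo(8) = fibo(7) + fibo(6) = 13 + 8 = 21
fibo(9) = fibo(8) + fibo(7) = 21 + 13 = 34
fibo(10) = fibo(9) + fibo(8) = 34 + 21 = 55
fibo(11) = fibo(10) + fibo(9) = 55 + 34 = 89
fibo(12) = fibo(11) + fibo(10) = 89 + 55 = 144
fibo(13) = fibo(12) + fibo(11) = 144 + 89 = 233
fibo(14) = fibo(13) + fibo(12) = 233 + 144 = 377
fibo(15) = fibo(14) + fibo(13) = 377 + 233 = 610
fibo(16) = fibo(15) + fibo(14) = 610 + 377 = 987
fibo(17) = fibo(16) + fibo(15) = 987 + 610 = 1597
fibo(18) = fibo(17) + fibo(16) = 1597 + 987 = 2584
fibo(19) = fibo(18) + fibo(17) = 2584 + 1597 = 4181
fibo(20) = fibo(19) + fibo(18) = 4181 + 2584 = 6765
fibo(21) = fibo(20) + fibo(19) = 6765 + 4181 = 10946
fibo(22) = fibo(21) + fibo(20) = 10946 + 6765 = 17711
fibo(23) = fibo(22) + fibo(21) = 17711 + 10946 = 28657
fibo(24) = fibo(23) + fibo(22) = 28657 + 17711 = 46368
fibo(25) = fibo(24) + fibo(23) = 46368 + 28657 = 75025

75025


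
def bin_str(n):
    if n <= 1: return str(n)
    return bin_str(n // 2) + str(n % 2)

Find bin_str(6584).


bin_str(6584) = bin_str(3292) + '0'
bin_str(3292) = bin_str(1646) + '0'
bin_str(1646) = bin_str(823) + '0'
bin_str(823) = bin_str(411) + '1'
bin_str(411) = bin_str(205) + '1'
bin_str(205) = bin_str(102) + '1'
bin_str(102) = bin_str(51) + '0'
bin_str(51) = bin_str(25) + '1'
bin_str(25) = bin_str(12) + '1'
bin_str(12) = bin_str(6) + '0'
bin_str(6) = bin_str(3) + '0'
bin_str(3) = bin_str(1) + '1'
bin_str(1) = '1'  (base case)
Concatenating: '1' + '1' + '0' + '0' + '1' + '1' + '0' + '1' + '1' + '1' + '0' + '0' + '0' = '1100110111000'

1100110111000


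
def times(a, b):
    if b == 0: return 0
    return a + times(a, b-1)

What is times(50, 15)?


times(50, 15) = 50 + times(50, 14)
times(50, 14) = 50 + times(50, 13)
times(50, 13) = 50 + times(50, 12)
times(50, 12) = 50 + times(50, 11)
times(50, 11) = 50 + times(50, 10)
times(50, 10) = 50 + times(50, 9)
times(50, 9) = 50 + times(50, 8)
times(50, 8) = 50 + times(50, 7)
times(50, 7) = 50 + times(50, 6)
times(50, 6) = 50 + times(50, 5)
times(50, 5) = 50 + times(50, 4)
times(50, 4) = 50 + times(50, 3)
times(50, 3) = 50 + times(50, 2)
times(50, 2) = 50 + times(50, 1)
times(50, 1) = 50 + times(50, 0)
times(50, 0) = 0  (base case)
Total: 50 + 50 + 50 + 50 + 50 + 50 + 50 + 50 + 50 + 50 + 50 + 50 + 50 + 50 + 50 + 0 = 750

750


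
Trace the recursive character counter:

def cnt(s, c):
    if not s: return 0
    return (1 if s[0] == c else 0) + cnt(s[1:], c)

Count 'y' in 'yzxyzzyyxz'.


s[0]='y' == 'y' -> 1
s[0]='z' != 'y' -> 0
s[0]='x' != 'y' -> 0
s[0]='y' == 'y' -> 1
s[0]='z' != 'y' -> 0
s[0]='z' != 'y' -> 0
s[0]='y' == 'y' -> 1
s[0]='y' == 'y' -> 1
s[0]='x' != 'y' -> 0
s[0]='z' != 'y' -> 0
Sum: 1 + 0 + 0 + 1 + 0 + 0 + 1 + 1 + 0 + 0 = 4

4


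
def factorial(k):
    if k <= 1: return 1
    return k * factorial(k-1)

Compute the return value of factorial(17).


factorial(17)
= 17 * factorial(16)
= 17 * 16 * factorial(15)
= 17 * 16 * 15 * factorial(14)
= 17 * 16 * 15 * 14 * factorial(13)
= 17 * 16 * 15 * 14 * 13 * factorial(12)
= 17 * 16 * 15 * 14 * 13 * 12 * factorial(11)
= 17 * 16 * 15 * 14 * 13 * 12 * 11 * factorial(10)
= 17 * 16 * 15 * 14 * 13 * 12 * 11 * 10 * factorial(9)
= 17 * 16 * 15 * 14 * 13 * 12 * 11 * 10 * 9 * factorial(8)
= 17 * 16 * 15 * 14 * 13 * 12 * 11 * 10 * 9 * 8 * factorial(7)
= 17 * 16 * 15 * 14 * 13 * 12 * 11 * 10 * 9 * 8 * 7 * factorial(6)
= 17 * 16 * 15 * 14 * 13 * 12 * 11 * 10 * 9 * 8 * 7 * 6 * factorial(5)
= 17 * 16 * 15 * 14 * 13 * 12 * 11 * 10 * 9 * 8 * 7 * 6 * 5 * factorial(4)
= 17 * 16 * 15 * 14 * 13 * 12 * 11 * 10 * 9 * 8 * 7 * 6 * 5 * 4 * factorial(3)
= 17 * 16 * 15 * 14 * 13 * 12 * 11 * 10 * 9 * 8 * 7 * 6 * 5 * 4 * 3 * factorial(2)
= 17 * 16 * 15 * 14 * 13 * 12 * 11 * 10 * 9 * 8 * 7 * 6 * 5 * 4 * 3 * 2 * factorial(1)
= 17 * 16 * 15 * 14 * 13 * 12 * 11 * 10 * 9 * 8 * 7 * 6 * 5 * 4 * 3 * 2 * 1
= 355687428096000

355687428096000


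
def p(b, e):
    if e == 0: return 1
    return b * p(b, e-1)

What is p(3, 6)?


p(3, 6)
= 3 * p(3, 5)
= 3 * 3 * p(3, 4)
= 3 * 3 * 3 * p(3, 3)
= 3 * 3 * 3 * 3 * p(3, 2)
= 3 * 3 * 3 * 3 * 3 * p(3, 1)
= 3 * 3 * 3 * 3 * 3 * 3 * p(3, 0)
= 3 * 3 * 3 * 3 * 3 * 3 * 1
= 729

729


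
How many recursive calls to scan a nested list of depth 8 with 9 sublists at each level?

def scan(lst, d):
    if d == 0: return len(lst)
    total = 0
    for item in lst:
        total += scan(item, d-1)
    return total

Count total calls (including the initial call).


At depth 0 (root): 1 call
At depth 1: each of 1 parents calls scan on 9 children = 9 calls
At depth 2: each of 9 parents calls scan on 9 children = 81 calls
At depth 3: each of 81 parents calls scan on 9 children = 729 calls
At depth 4: each of 729 parents calls scan on 9 children = 6561 calls
At depth 5: each of 6561 parents calls scan on 9 children = 59049 calls
At depth 6: each of 59049 parents calls scan on 9 children = 531441 calls
At depth 7: each of 531441 parents calls scan on 9 children = 4782969 calls
At depth 8: each of 4782969 parents calls scan on 9 children = 43046721 calls
Total: 1 + 9 + 81 + 729 + 6561 + 59049 + 531441 + 4782969 + 43046721 = 48427561

48427561


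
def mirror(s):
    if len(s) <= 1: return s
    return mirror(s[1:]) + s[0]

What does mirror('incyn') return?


mirror('incyn') = mirror('ncyn') + 'i'
mirror('ncyn') = mirror('cyn') + 'n'
mirror('cyn') = mirror('yn') + 'c'
mirror('yn') = mirror('n') + 'y'
mirror('n') = 'n'  (base case)
Concatenating: 'n' + 'y' + 'c' + 'n' + 'i' = 'nycni'

nycni


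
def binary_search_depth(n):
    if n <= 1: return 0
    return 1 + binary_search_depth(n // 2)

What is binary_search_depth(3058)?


3058 / 2 = 1529
1529 / 2 = 764
764 / 2 = 382
382 / 2 = 191
191 / 2 = 95
95 / 2 = 47
47 / 2 = 23
23 / 2 = 11
11 / 2 = 5
5 / 2 = 2
2 / 2 = 1
Reached 1 after 11 halvings

11


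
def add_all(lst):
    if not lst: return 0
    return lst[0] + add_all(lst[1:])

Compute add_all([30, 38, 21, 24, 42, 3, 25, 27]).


add_all([30, 38, 21, 24, 42, 3, 25, 27]) = 30 + add_all([38, 21, 24, 42, 3, 25, 27])
add_all([38, 21, 24, 42, 3, 25, 27]) = 38 + add_all([21, 24, 42, 3, 25, 27])
add_all([21, 24, 42, 3, 25, 27]) = 21 + add_all([24, 42, 3, 25, 27])
add_all([24, 42, 3, 25, 27]) = 24 + add_all([42, 3, 25, 27])
add_all([42, 3, 25, 27]) = 42 + add_all([3, 25, 27])
add_all([3, 25, 27]) = 3 + add_all([25, 27])
add_all([25, 27]) = 25 + add_all([27])
add_all([27]) = 27 + add_all([])
add_all([]) = 0  (base case)
Total: 30 + 38 + 21 + 24 + 42 + 3 + 25 + 27 + 0 = 210

210


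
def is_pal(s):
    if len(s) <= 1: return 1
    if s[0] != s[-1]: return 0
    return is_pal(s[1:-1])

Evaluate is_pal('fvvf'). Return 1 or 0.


is_pal('fvvf'): s[0]='f' == s[-1]='f' -> check is_pal('vv')
is_pal('vv'): s[0]='v' == s[-1]='v' -> check is_pal('')
is_pal(''): len <= 1 -> return 1  (base case)
Result: 1 (palindrome)

1


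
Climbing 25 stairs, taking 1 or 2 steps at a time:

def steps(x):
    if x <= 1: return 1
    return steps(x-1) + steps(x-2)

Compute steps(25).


Building up from base cases:
steps(0) = 1
steps(1) = 1
steps(2) = steps(1) + steps(0) = 1 + 1 = 2
steps(3) = steps(2) + steps(1) = 2 + 1 = 3
steps(4) = steps(3) + steps(2) = 3 + 2 = 5
steps(5) = steps(4) + steps(3) = 5 + 3 = 8
steps(6) = steps(5) + steps(4) = 8 + 5 = 13
steps(7) = steps(6) + steps(5) = 13 + 8 = 21
steps(8) = steps(7) + steps(6) = 21 + 13 = 34
steps(9) = steps(8) + steps(7) = 34 + 21 = 55
steps(10) = steps(9) + steps(8) = 55 + 34 = 89
steps(11) = steps(10) + steps(9) = 89 + 55 = 144
steps(12) = steps(11) + steps(10) = 144 + 89 = 233
steps(13) = steps(12) + steps(11) = 233 + 144 = 377
steps(14) = steps(13) + steps(12) = 377 + 233 = 610
steps(15) = steps(14) + steps(13) = 610 + 377 = 987
steps(16) = steps(15) + steps(14) = 987 + 610 = 1597
steps(17) = steps(16) + steps(15) = 1597 + 987 = 2584
steps(18) = steps(17) + steps(16) = 2584 + 1597 = 4181
steps(19) = steps(18) + steps(17) = 4181 + 2584 = 6765
steps(20) = steps(19) + steps(18) = 6765 + 4181 = 10946
steps(21) = steps(20) + steps(19) = 10946 + 6765 = 17711
steps(22) = steps(21) + steps(20) = 17711 + 10946 = 28657
steps(23) = steps(22) + steps(21) = 28657 + 17711 = 46368
steps(24) = steps(23) + steps(22) = 46368 + 28657 = 75025
steps(25) = steps(24) + steps(23) = 75025 + 46368 = 121393

121393


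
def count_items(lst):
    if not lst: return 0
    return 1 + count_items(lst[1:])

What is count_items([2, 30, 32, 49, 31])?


count_items([2, 30, 32, 49, 31]) = 1 + count_items([30, 32, 49, 31])
count_items([30, 32, 49, 31]) = 1 + count_items([32, 49, 31])
count_items([32, 49, 31]) = 1 + count_items([49, 31])
count_items([49, 31]) = 1 + count_items([31])
count_items([31]) = 1 + count_items([])
count_items([]) = 0  (base case)
Unwinding: 1 + 1 + 1 + 1 + 1 + 0 = 5

5


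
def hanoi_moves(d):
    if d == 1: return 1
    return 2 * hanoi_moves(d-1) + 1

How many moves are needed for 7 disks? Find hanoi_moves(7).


hanoi_moves(7) = 2 * hanoi_moves(6) + 1
hanoi_moves(6) = 2 * hanoi_moves(5) + 1
hanoi_moves(5) = 2 * hanoi_moves(4) + 1
hanoi_moves(4) = 2 * hanoi_moves(3) + 1
hanoi_moves(3) = 2 * hanoi_moves(2) + 1
hanoi_moves(2) = 2 * hanoi_moves(1) + 1
hanoi_moves(1) = 1  (base case)
hanoi_moves(2) = 2 * 1 + 1 = 3
hanoi_moves(3) = 2 * 3 + 1 = 7
hanoi_moves(4) = 2 * 7 + 1 = 15
hanoi_moves(5) = 2 * 15 + 1 = 31
hanoi_moves(6) = 2 * 31 + 1 = 63
hanoi_moves(7) = 2 * 63 + 1 = 127

127


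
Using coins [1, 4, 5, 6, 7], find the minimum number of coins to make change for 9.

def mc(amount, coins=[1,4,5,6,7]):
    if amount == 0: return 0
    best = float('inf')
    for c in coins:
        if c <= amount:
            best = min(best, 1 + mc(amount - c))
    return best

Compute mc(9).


Building up with DP:
mc(0) = 0
mc(1) = min(1+mc(0)=1+0=1) = 1
mc(2) = min(1+mc(1)=1+1=2) = 2
mc(3) = min(1+mc(2)=1+2=3) = 3
mc(4) = min(1+mc(3)=1+3=4, 1+mc(0)=1+0=1) = 1
mc(5) = min(1+mc(4)=1+1=2, 1+mc(1)=1+1=2, 1+mc(0)=1+0=1) = 1
mc(6) = min(1+mc(5)=1+1=2, 1+mc(2)=1+2=3, 1+mc(1)=1+1=2, 1+mc(0)=1+0=1) = 1
mc(7) = min(1+mc(6)=1+1=2, 1+mc(3)=1+3=4, 1+mc(2)=1+2=3, 1+mc(1)=1+1=2, 1+mc(0)=1+0=1) = 1
mc(8) = min(1+mc(7)=1+1=2, 1+mc(4)=1+1=2, 1+mc(3)=1+3=4, 1+mc(2)=1+2=3, 1+mc(1)=1+1=2) = 2
mc(9) = min(1+mc(8)=1+2=3, 1+mc(5)=1+1=2, 1+mc(4)=1+1=2, 1+mc(3)=1+3=4, 1+mc(2)=1+2=3) = 2

2


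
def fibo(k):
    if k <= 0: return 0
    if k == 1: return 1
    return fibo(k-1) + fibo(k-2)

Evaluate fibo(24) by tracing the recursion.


Computing fibo(24) bottom-up:
fibo(0) = 0
fibo(1) = 1
fibo(2) = fibo(1) + fibo(0) = 1 + 0 = 1
fibo(3) = fibo(2) + fibo(1) = 1 + 1 = 2
fibo(4) = fibo(3) + fibo(2) = 2 + 1 = 3
fibo(5) = fibo(4) + fibo(3) = 3 + 2 = 5
fibo(6) = fibo(5) + fibo(4) = 5 + 3 = 8
fibo(7) = fibo(6) + fibo(5) = 8 + 5 = 13
fibo(8) = fibo(7) + fibo(6) = 13 + 8 = 21
fibo(9) = fibo(8) + fibo(7) = 21 + 13 = 34
fibo(10) = fibo(9) + fibo(8) = 34 + 21 = 55
fibo(11) = fibo(10) + fibo(9) = 55 + 34 = 89
fibo(12) = fibo(11) + fibo(10) = 89 + 55 = 144
fibo(13) = fibo(12) + fibo(11) = 144 + 89 = 233
fibo(14) = fibo(13) + fibo(12) = 233 + 144 = 377
fibo(15) = fibo(14) + fibo(13) = 377 + 233 = 610
fibo(16) = fibo(15) + fibo(14) = 610 + 377 = 987
fibo(17) = fibo(16) + fibo(15) = 987 + 610 = 1597
fibo(18) = fibo(17) + fibo(16) = 1597 + 987 = 2584
fibo(19) = fibo(18) + fibo(17) = 2584 + 1597 = 4181
fibo(20) = fibo(19) + fibo(18) = 4181 + 2584 = 6765
fibo(21) = fibo(20) + fibo(19) = 6765 + 4181 = 10946
fibo(22) = fibo(21) + fibo(20) = 10946 + 6765 = 17711
fibo(23) = fibo(22) + fibo(21) = 17711 + 10946 = 28657
fibo(24) = fibo(23) + fibo(22) = 28657 + 17711 = 46368

46368


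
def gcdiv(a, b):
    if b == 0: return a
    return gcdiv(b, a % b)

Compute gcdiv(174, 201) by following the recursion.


gcdiv(174, 201) = gcdiv(201, 174)
gcdiv(201, 174) = gcdiv(174, 27)
gcdiv(174, 27) = gcdiv(27, 12)
gcdiv(27, 12) = gcdiv(12, 3)
gcdiv(12, 3) = gcdiv(3, 0)
gcdiv(3, 0) = 3  (base case)

3


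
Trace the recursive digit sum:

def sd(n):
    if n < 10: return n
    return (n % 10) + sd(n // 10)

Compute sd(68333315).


sd(68333315) = 5 + sd(6833331)
sd(6833331) = 1 + sd(683333)
sd(683333) = 3 + sd(68333)
sd(68333) = 3 + sd(6833)
sd(6833) = 3 + sd(683)
sd(683) = 3 + sd(68)
sd(68) = 8 + sd(6)
sd(6) = 6  (base case)
Total: 5 + 1 + 3 + 3 + 3 + 3 + 8 + 6 = 32

32


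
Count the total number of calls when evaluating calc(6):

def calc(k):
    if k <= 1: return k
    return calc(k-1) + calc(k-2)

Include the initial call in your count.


Let C(n) = total calls for calc(n)
C(0) = 1, C(1) = 1
C(2) = 1 + C(1) + C(0) = 1 + 1 + 1 = 3
C(3) = 1 + C(2) + C(1) = 1 + 3 + 1 = 5
C(4) = 1 + C(3) + C(2) = 1 + 5 + 3 = 9
C(5) = 1 + C(4) + C(3) = 1 + 9 + 5 = 15
C(6) = 1 + C(5) + C(4) = 1 + 15 + 9 = 25

25


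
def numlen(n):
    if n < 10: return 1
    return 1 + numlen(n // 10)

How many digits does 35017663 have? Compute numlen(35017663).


numlen(35017663) = 1 + numlen(3501766)
numlen(3501766) = 1 + numlen(350176)
numlen(350176) = 1 + numlen(35017)
numlen(35017) = 1 + numlen(3501)
numlen(3501) = 1 + numlen(350)
numlen(350) = 1 + numlen(35)
numlen(35) = 1 + numlen(3)
numlen(3) = 1  (base case: 3 < 10)
Unwinding: 1 + 1 + 1 + 1 + 1 + 1 + 1 + 1 = 8

8


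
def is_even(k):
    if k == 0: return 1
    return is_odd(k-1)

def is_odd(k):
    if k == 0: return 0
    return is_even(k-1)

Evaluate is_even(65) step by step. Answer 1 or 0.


is_even(65) = is_odd(64)
is_odd(64) = is_even(63)
is_even(63) = is_odd(62)
is_odd(62) = is_even(61)
is_even(61) = is_odd(60)
is_odd(60) = is_even(59)
is_even(59) = is_odd(58)
is_odd(58) = is_even(57)
is_even(57) = is_odd(56)
is_odd(56) = is_even(55)
is_even(55) = is_odd(54)
is_odd(54) = is_even(53)
is_even(53) = is_odd(52)
is_odd(52) = is_even(51)
is_even(51) = is_odd(50)
is_odd(50) = is_even(49)
is_even(49) = is_odd(48)
is_odd(48) = is_even(47)
is_even(47) = is_odd(46)
is_odd(46) = is_even(45)
is_even(45) = is_odd(44)
is_odd(44) = is_even(43)
is_even(43) = is_odd(42)
is_odd(42) = is_even(41)
is_even(41) = is_odd(40)
is_odd(40) = is_even(39)
is_even(39) = is_odd(38)
is_odd(38) = is_even(37)
is_even(37) = is_odd(36)
is_odd(36) = is_even(35)
is_even(35) = is_odd(34)
is_odd(34) = is_even(33)
is_even(33) = is_odd(32)
is_odd(32) = is_even(31)
is_even(31) = is_odd(30)
is_odd(30) = is_even(29)
is_even(29) = is_odd(28)
is_odd(28) = is_even(27)
is_even(27) = is_odd(26)
is_odd(26) = is_even(25)
is_even(25) = is_odd(24)
is_odd(24) = is_even(23)
is_even(23) = is_odd(22)
is_odd(22) = is_even(21)
is_even(21) = is_odd(20)
is_odd(20) = is_even(19)
is_even(19) = is_odd(18)
is_odd(18) = is_even(17)
is_even(17) = is_odd(16)
is_odd(16) = is_even(15)
is_even(15) = is_odd(14)
is_odd(14) = is_even(13)
is_even(13) = is_odd(12)
is_odd(12) = is_even(11)
is_even(11) = is_odd(10)
is_odd(10) = is_even(9)
is_even(9) = is_odd(8)
is_odd(8) = is_even(7)
is_even(7) = is_odd(6)
is_odd(6) = is_even(5)
is_even(5) = is_odd(4)
is_odd(4) = is_even(3)
is_even(3) = is_odd(2)
is_odd(2) = is_even(1)
is_even(1) = is_odd(0)
is_odd(0) = 0  (base case)
Result: 0

0


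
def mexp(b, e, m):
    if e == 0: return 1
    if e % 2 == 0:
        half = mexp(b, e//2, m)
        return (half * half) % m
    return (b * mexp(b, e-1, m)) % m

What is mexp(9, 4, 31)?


mexp(9, 4, 31): e is even, compute mexp(9, 2, 31)
  mexp(9, 2, 31): e is even, compute mexp(9, 1, 31)
    mexp(9, 1, 31): e is odd, compute mexp(9, 0, 31)
      mexp(9, 0, 31) = 1
    (9 * 1) % 31 = 9
  half=9, (9*9) % 31 = 19
half=19, (19*19) % 31 = 20

20


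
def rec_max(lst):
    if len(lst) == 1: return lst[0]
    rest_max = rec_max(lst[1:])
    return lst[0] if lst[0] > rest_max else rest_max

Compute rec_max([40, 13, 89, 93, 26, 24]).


rec_max([40, 13, 89, 93, 26, 24]): compare 40 with rec_max([13, 89, 93, 26, 24])
rec_max([13, 89, 93, 26, 24]): compare 13 with rec_max([89, 93, 26, 24])
rec_max([89, 93, 26, 24]): compare 89 with rec_max([93, 26, 24])
rec_max([93, 26, 24]): compare 93 with rec_max([26, 24])
rec_max([26, 24]): compare 26 with rec_max([24])
rec_max([24]) = 24  (base case)
Compare 26 with 24 -> 26
Compare 93 with 26 -> 93
Compare 89 with 93 -> 93
Compare 13 with 93 -> 93
Compare 40 with 93 -> 93

93


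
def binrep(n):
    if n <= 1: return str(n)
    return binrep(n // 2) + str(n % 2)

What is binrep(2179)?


binrep(2179) = binrep(1089) + '1'
binrep(1089) = binrep(544) + '1'
binrep(544) = binrep(272) + '0'
binrep(272) = binrep(136) + '0'
binrep(136) = binrep(68) + '0'
binrep(68) = binrep(34) + '0'
binrep(34) = binrep(17) + '0'
binrep(17) = binrep(8) + '1'
binrep(8) = binrep(4) + '0'
binrep(4) = binrep(2) + '0'
binrep(2) = binrep(1) + '0'
binrep(1) = '1'  (base case)
Concatenating: '1' + '0' + '0' + '0' + '1' + '0' + '0' + '0' + '0' + '0' + '1' + '1' = '100010000011'

100010000011


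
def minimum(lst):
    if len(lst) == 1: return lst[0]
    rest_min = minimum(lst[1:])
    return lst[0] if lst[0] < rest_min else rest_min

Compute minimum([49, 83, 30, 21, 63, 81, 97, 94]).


minimum([49, 83, 30, 21, 63, 81, 97, 94]): compare 49 with minimum([83, 30, 21, 63, 81, 97, 94])
minimum([83, 30, 21, 63, 81, 97, 94]): compare 83 with minimum([30, 21, 63, 81, 97, 94])
minimum([30, 21, 63, 81, 97, 94]): compare 30 with minimum([21, 63, 81, 97, 94])
minimum([21, 63, 81, 97, 94]): compare 21 with minimum([63, 81, 97, 94])
minimum([63, 81, 97, 94]): compare 63 with minimum([81, 97, 94])
minimum([81, 97, 94]): compare 81 with minimum([97, 94])
minimum([97, 94]): compare 97 with minimum([94])
minimum([94]) = 94  (base case)
Compare 97 with 94 -> 94
Compare 81 with 94 -> 81
Compare 63 with 81 -> 63
Compare 21 with 63 -> 21
Compare 30 with 21 -> 21
Compare 83 with 21 -> 21
Compare 49 with 21 -> 21

21


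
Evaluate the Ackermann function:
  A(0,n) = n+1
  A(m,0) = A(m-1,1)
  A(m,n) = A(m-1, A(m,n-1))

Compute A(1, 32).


A(1, 32) = A(0, A(1, 31))
  A(1, 31) = A(0, A(1, 30))
    A(1, 30) = A(0, A(1, 29))
      A(1, 29) = A(0, A(1, 28))
        A(1, 28) = A(0, A(1, 27))
          A(1, 27) = A(0, A(1, 26))
          A(1, 26) = A(0, A(1, 25))
          A(1, 25) = A(0, A(1, 24))
          A(1, 24) = A(0, A(1, 23))
          A(1, 23) = A(0, A(1, 22))
          A(1, 22) = A(0, A(1, 21))
          A(1, 21) = A(0, A(1, 20))
          A(1, 20) = A(0, A(1, 19))
          A(1, 19) = A(0, A(1, 18))
          A(1, 18) = A(0, A(1, 17))
          A(1, 17) = A(0, A(1, 16))
          A(1, 16) = A(0, A(1, 15))
          A(1, 15) = A(0, A(1, 14))
          A(1, 14) = A(0, A(1, 13))
          A(1, 13) = A(0, A(1, 12))
          A(1, 12) = A(0, A(1, 11))
          A(1, 11) = A(0, A(1, 10))
          A(1, 10) = A(0, A(1, 9))
          A(1, 9) = A(0, A(1, 8))
          A(1, 8) = A(0, A(1, 7))
... (trace truncated)
Result: A(1, 32) = 34

34


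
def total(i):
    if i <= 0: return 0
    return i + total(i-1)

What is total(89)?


total(89)
= 89 + 88 + 87 + 86 + 85 + 84 + 83 + 82 + 81 + 80 + 79 + 78 + 77 + 76 + 75 + 74 + 73 + 72 + 71 + 70 + 69 + 68 + 67 + 66 + 65 + 64 + 63 + 62 + 61 + 60 + 59 + 58 + 57 + 56 + 55 + 54 + 53 + 52 + 51 + 50 + 49 + 48 + 47 + 46 + 45 + 44 + 43 + 42 + 41 + 40 + 39 + 38 + 37 + 36 + 35 + 34 + 33 + 32 + 31 + 30 + 29 + 28 + 27 + 26 + 25 + 24 + 23 + 22 + 21 + 20 + 19 + 18 + 17 + 16 + 15 + 14 + 13 + 12 + 11 + 10 + 9 + 8 + 7 + 6 + 5 + 4 + 3 + 2 + 1 + total(0)
= 89 + 88 + 87 + 86 + 85 + 84 + 83 + 82 + 81 + 80 + 79 + 78 + 77 + 76 + 75 + 74 + 73 + 72 + 71 + 70 + 69 + 68 + 67 + 66 + 65 + 64 + 63 + 62 + 61 + 60 + 59 + 58 + 57 + 56 + 55 + 54 + 53 + 52 + 51 + 50 + 49 + 48 + 47 + 46 + 45 + 44 + 43 + 42 + 41 + 40 + 39 + 38 + 37 + 36 + 35 + 34 + 33 + 32 + 31 + 30 + 29 + 28 + 27 + 26 + 25 + 24 + 23 + 22 + 21 + 20 + 19 + 18 + 17 + 16 + 15 + 14 + 13 + 12 + 11 + 10 + 9 + 8 + 7 + 6 + 5 + 4 + 3 + 2 + 1 + 0
= 4005

4005


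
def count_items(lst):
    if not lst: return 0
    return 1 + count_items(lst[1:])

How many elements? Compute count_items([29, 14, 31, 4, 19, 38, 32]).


count_items([29, 14, 31, 4, 19, 38, 32]) = 1 + count_items([14, 31, 4, 19, 38, 32])
count_items([14, 31, 4, 19, 38, 32]) = 1 + count_items([31, 4, 19, 38, 32])
count_items([31, 4, 19, 38, 32]) = 1 + count_items([4, 19, 38, 32])
count_items([4, 19, 38, 32]) = 1 + count_items([19, 38, 32])
count_items([19, 38, 32]) = 1 + count_items([38, 32])
count_items([38, 32]) = 1 + count_items([32])
count_items([32]) = 1 + count_items([])
count_items([]) = 0  (base case)
Unwinding: 1 + 1 + 1 + 1 + 1 + 1 + 1 + 0 = 7

7


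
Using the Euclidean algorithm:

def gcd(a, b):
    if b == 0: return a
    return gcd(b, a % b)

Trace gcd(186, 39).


gcd(186, 39) = gcd(39, 30)
gcd(39, 30) = gcd(30, 9)
gcd(30, 9) = gcd(9, 3)
gcd(9, 3) = gcd(3, 0)
gcd(3, 0) = 3  (base case)

3


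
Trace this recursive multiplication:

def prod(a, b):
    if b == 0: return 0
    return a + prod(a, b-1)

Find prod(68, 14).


prod(68, 14) = 68 + prod(68, 13)
prod(68, 13) = 68 + prod(68, 12)
prod(68, 12) = 68 + prod(68, 11)
prod(68, 11) = 68 + prod(68, 10)
prod(68, 10) = 68 + prod(68, 9)
prod(68, 9) = 68 + prod(68, 8)
prod(68, 8) = 68 + prod(68, 7)
prod(68, 7) = 68 + prod(68, 6)
prod(68, 6) = 68 + prod(68, 5)
prod(68, 5) = 68 + prod(68, 4)
prod(68, 4) = 68 + prod(68, 3)
prod(68, 3) = 68 + prod(68, 2)
prod(68, 2) = 68 + prod(68, 1)
prod(68, 1) = 68 + prod(68, 0)
prod(68, 0) = 0  (base case)
Total: 68 + 68 + 68 + 68 + 68 + 68 + 68 + 68 + 68 + 68 + 68 + 68 + 68 + 68 + 0 = 952

952


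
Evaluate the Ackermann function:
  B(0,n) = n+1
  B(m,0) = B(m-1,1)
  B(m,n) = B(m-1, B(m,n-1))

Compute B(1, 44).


B(1, 44) = B(0, B(1, 43))
  B(1, 43) = B(0, B(1, 42))
    B(1, 42) = B(0, B(1, 41))
      B(1, 41) = B(0, B(1, 40))
        B(1, 40) = B(0, B(1, 39))
          B(1, 39) = B(0, B(1, 38))
          B(1, 38) = B(0, B(1, 37))
          B(1, 37) = B(0, B(1, 36))
          B(1, 36) = B(0, B(1, 35))
          B(1, 35) = B(0, B(1, 34))
          B(1, 34) = B(0, B(1, 33))
          B(1, 33) = B(0, B(1, 32))
          B(1, 32) = B(0, B(1, 31))
          B(1, 31) = B(0, B(1, 30))
          B(1, 30) = B(0, B(1, 29))
          B(1, 29) = B(0, B(1, 28))
          B(1, 28) = B(0, B(1, 27))
          B(1, 27) = B(0, B(1, 26))
          B(1, 26) = B(0, B(1, 25))
          B(1, 25) = B(0, B(1, 24))
          B(1, 24) = B(0, B(1, 23))
          B(1, 23) = B(0, B(1, 22))
          B(1, 22) = B(0, B(1, 21))
          B(1, 21) = B(0, B(1, 20))
          B(1, 20) = B(0, B(1, 19))
... (trace truncated)
Result: B(1, 44) = 46

46


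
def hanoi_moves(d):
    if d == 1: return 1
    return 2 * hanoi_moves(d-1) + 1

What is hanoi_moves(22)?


hanoi_moves(22) = 2 * hanoi_moves(21) + 1
hanoi_moves(21) = 2 * hanoi_moves(20) + 1
hanoi_moves(20) = 2 * hanoi_moves(19) + 1
hanoi_moves(19) = 2 * hanoi_moves(18) + 1
hanoi_moves(18) = 2 * hanoi_moves(17) + 1
hanoi_moves(17) = 2 * hanoi_moves(16) + 1
hanoi_moves(16) = 2 * hanoi_moves(15) + 1
hanoi_moves(15) = 2 * hanoi_moves(14) + 1
hanoi_moves(14) = 2 * hanoi_moves(13) + 1
hanoi_moves(13) = 2 * hanoi_moves(12) + 1
hanoi_moves(12) = 2 * hanoi_moves(11) + 1
hanoi_moves(11) = 2 * hanoi_moves(10) + 1
hanoi_moves(10) = 2 * hanoi_moves(9) + 1
hanoi_moves(9) = 2 * hanoi_moves(8) + 1
hanoi_moves(8) = 2 * hanoi_moves(7) + 1
hanoi_moves(7) = 2 * hanoi_moves(6) + 1
hanoi_moves(6) = 2 * hanoi_moves(5) + 1
hanoi_moves(5) = 2 * hanoi_moves(4) + 1
hanoi_moves(4) = 2 * hanoi_moves(3) + 1
hanoi_moves(3) = 2 * hanoi_moves(2) + 1
hanoi_moves(2) = 2 * hanoi_moves(1) + 1
hanoi_moves(1) = 1  (base case)
hanoi_moves(2) = 2 * 1 + 1 = 3
hanoi_moves(3) = 2 * 3 + 1 = 7
hanoi_moves(4) = 2 * 7 + 1 = 15
hanoi_moves(5) = 2 * 15 + 1 = 31
hanoi_moves(6) = 2 * 31 + 1 = 63
hanoi_moves(7) = 2 * 63 + 1 = 127
hanoi_moves(8) = 2 * 127 + 1 = 255
hanoi_moves(9) = 2 * 255 + 1 = 511
hanoi_moves(10) = 2 * 511 + 1 = 1023
hanoi_moves(11) = 2 * 1023 + 1 = 2047
hanoi_moves(12) = 2 * 2047 + 1 = 4095
hanoi_moves(13) = 2 * 4095 + 1 = 8191
hanoi_moves(14) = 2 * 8191 + 1 = 16383
hanoi_moves(15) = 2 * 16383 + 1 = 32767
hanoi_moves(16) = 2 * 32767 + 1 = 65535
hanoi_moves(17) = 2 * 65535 + 1 = 131071
hanoi_moves(18) = 2 * 131071 + 1 = 262143
hanoi_moves(19) = 2 * 262143 + 1 = 524287
hanoi_moves(20) = 2 * 524287 + 1 = 1048575
hanoi_moves(21) = 2 * 1048575 + 1 = 2097151
hanoi_moves(22) = 2 * 2097151 + 1 = 4194303

4194303


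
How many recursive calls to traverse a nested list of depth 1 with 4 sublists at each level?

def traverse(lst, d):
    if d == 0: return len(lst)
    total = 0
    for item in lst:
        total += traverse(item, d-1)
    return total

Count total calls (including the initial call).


At depth 0 (root): 1 call
At depth 1: each of 1 parents calls traverse on 4 children = 4 calls
Total: 1 + 4 = 5

5


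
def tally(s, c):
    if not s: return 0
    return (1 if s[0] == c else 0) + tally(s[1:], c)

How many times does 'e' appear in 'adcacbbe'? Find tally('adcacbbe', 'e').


s[0]='a' != 'e' -> 0
s[0]='d' != 'e' -> 0
s[0]='c' != 'e' -> 0
s[0]='a' != 'e' -> 0
s[0]='c' != 'e' -> 0
s[0]='b' != 'e' -> 0
s[0]='b' != 'e' -> 0
s[0]='e' == 'e' -> 1
Sum: 0 + 0 + 0 + 0 + 0 + 0 + 0 + 1 = 1

1


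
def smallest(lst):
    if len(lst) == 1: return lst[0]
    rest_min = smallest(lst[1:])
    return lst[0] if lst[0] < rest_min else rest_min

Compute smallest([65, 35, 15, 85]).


smallest([65, 35, 15, 85]): compare 65 with smallest([35, 15, 85])
smallest([35, 15, 85]): compare 35 with smallest([15, 85])
smallest([15, 85]): compare 15 with smallest([85])
smallest([85]) = 85  (base case)
Compare 15 with 85 -> 15
Compare 35 with 15 -> 15
Compare 65 with 15 -> 15

15


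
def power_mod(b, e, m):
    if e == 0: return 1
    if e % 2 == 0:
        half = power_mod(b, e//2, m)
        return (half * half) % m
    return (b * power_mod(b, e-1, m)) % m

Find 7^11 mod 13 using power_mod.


power_mod(7, 11, 13): e is odd, compute power_mod(7, 10, 13)
  power_mod(7, 10, 13): e is even, compute power_mod(7, 5, 13)
    power_mod(7, 5, 13): e is odd, compute power_mod(7, 4, 13)
      power_mod(7, 4, 13): e is even, compute power_mod(7, 2, 13)
        power_mod(7, 2, 13): e is even, compute power_mod(7, 1, 13)
          power_mod(7, 1, 13): e is odd, compute power_mod(7, 0, 13)
          power_mod(7, 0, 13) = 1
          (7 * 1) % 13 = 7
        half=7, (7*7) % 13 = 10
      half=10, (10*10) % 13 = 9
    (7 * 9) % 13 = 11
  half=11, (11*11) % 13 = 4
(7 * 4) % 13 = 2

2


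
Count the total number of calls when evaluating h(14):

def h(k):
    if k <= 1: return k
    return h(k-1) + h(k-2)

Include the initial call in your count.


Let C(n) = total calls for h(n)
C(0) = 1, C(1) = 1
C(2) = 1 + C(1) + C(0) = 1 + 1 + 1 = 3
C(3) = 1 + C(2) + C(1) = 1 + 3 + 1 = 5
C(4) = 1 + C(3) + C(2) = 1 + 5 + 3 = 9
C(5) = 1 + C(4) + C(3) = 1 + 9 + 5 = 15
C(6) = 1 + C(5) + C(4) = 1 + 15 + 9 = 25
C(7) = 1 + C(6) + C(5) = 1 + 25 + 15 = 41
C(8) = 1 + C(7) + C(6) = 1 + 41 + 25 = 67
C(9) = 1 + C(8) + C(7) = 1 + 67 + 41 = 109
C(10) = 1 + C(9) + C(8) = 1 + 109 + 67 = 177
C(11) = 1 + C(10) + C(9) = 1 + 177 + 109 = 287
C(12) = 1 + C(11) + C(10) = 1 + 287 + 177 = 465
C(13) = 1 + C(12) + C(11) = 1 + 465 + 287 = 753
C(14) = 1 + C(13) + C(12) = 1 + 753 + 465 = 1219

1219


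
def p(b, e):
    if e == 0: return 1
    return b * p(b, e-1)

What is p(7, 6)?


p(7, 6)
= 7 * p(7, 5)
= 7 * 7 * p(7, 4)
= 7 * 7 * 7 * p(7, 3)
= 7 * 7 * 7 * 7 * p(7, 2)
= 7 * 7 * 7 * 7 * 7 * p(7, 1)
= 7 * 7 * 7 * 7 * 7 * 7 * p(7, 0)
= 7 * 7 * 7 * 7 * 7 * 7 * 1
= 117649

117649


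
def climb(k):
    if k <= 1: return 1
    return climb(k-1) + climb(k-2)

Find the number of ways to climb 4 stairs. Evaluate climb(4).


Building up from base cases:
climb(0) = 1
climb(1) = 1
climb(2) = climb(1) + climb(0) = 1 + 1 = 2
climb(3) = climb(2) + climb(1) = 2 + 1 = 3
climb(4) = climb(3) + climb(2) = 3 + 2 = 5

5


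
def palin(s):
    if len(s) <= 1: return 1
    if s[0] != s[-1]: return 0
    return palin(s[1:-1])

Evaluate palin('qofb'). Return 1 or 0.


palin('qofb'): s[0]='q' != s[-1]='b' -> return 0
Result: 0 (not a palindrome)

0


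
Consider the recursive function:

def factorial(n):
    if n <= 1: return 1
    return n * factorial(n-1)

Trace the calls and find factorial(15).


factorial(15)
= 15 * factorial(14)
= 15 * 14 * factorial(13)
= 15 * 14 * 13 * factorial(12)
= 15 * 14 * 13 * 12 * factorial(11)
= 15 * 14 * 13 * 12 * 11 * factorial(10)
= 15 * 14 * 13 * 12 * 11 * 10 * factorial(9)
= 15 * 14 * 13 * 12 * 11 * 10 * 9 * factorial(8)
= 15 * 14 * 13 * 12 * 11 * 10 * 9 * 8 * factorial(7)
= 15 * 14 * 13 * 12 * 11 * 10 * 9 * 8 * 7 * factorial(6)
= 15 * 14 * 13 * 12 * 11 * 10 * 9 * 8 * 7 * 6 * factorial(5)
= 15 * 14 * 13 * 12 * 11 * 10 * 9 * 8 * 7 * 6 * 5 * factorial(4)
= 15 * 14 * 13 * 12 * 11 * 10 * 9 * 8 * 7 * 6 * 5 * 4 * factorial(3)
= 15 * 14 * 13 * 12 * 11 * 10 * 9 * 8 * 7 * 6 * 5 * 4 * 3 * factorial(2)
= 15 * 14 * 13 * 12 * 11 * 10 * 9 * 8 * 7 * 6 * 5 * 4 * 3 * 2 * factorial(1)
= 15 * 14 * 13 * 12 * 11 * 10 * 9 * 8 * 7 * 6 * 5 * 4 * 3 * 2 * 1
= 1307674368000

1307674368000


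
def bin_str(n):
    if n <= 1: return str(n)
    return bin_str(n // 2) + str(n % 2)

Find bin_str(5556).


bin_str(5556) = bin_str(2778) + '0'
bin_str(2778) = bin_str(1389) + '0'
bin_str(1389) = bin_str(694) + '1'
bin_str(694) = bin_str(347) + '0'
bin_str(347) = bin_str(173) + '1'
bin_str(173) = bin_str(86) + '1'
bin_str(86) = bin_str(43) + '0'
bin_str(43) = bin_str(21) + '1'
bin_str(21) = bin_str(10) + '1'
bin_str(10) = bin_str(5) + '0'
bin_str(5) = bin_str(2) + '1'
bin_str(2) = bin_str(1) + '0'
bin_str(1) = '1'  (base case)
Concatenating: '1' + '0' + '1' + '0' + '1' + '1' + '0' + '1' + '1' + '0' + '1' + '0' + '0' = '1010110110100'

1010110110100


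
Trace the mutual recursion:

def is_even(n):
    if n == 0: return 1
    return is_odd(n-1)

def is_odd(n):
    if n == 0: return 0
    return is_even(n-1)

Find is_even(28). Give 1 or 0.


is_even(28) = is_odd(27)
is_odd(27) = is_even(26)
is_even(26) = is_odd(25)
is_odd(25) = is_even(24)
is_even(24) = is_odd(23)
is_odd(23) = is_even(22)
is_even(22) = is_odd(21)
is_odd(21) = is_even(20)
is_even(20) = is_odd(19)
is_odd(19) = is_even(18)
is_even(18) = is_odd(17)
is_odd(17) = is_even(16)
is_even(16) = is_odd(15)
is_odd(15) = is_even(14)
is_even(14) = is_odd(13)
is_odd(13) = is_even(12)
is_even(12) = is_odd(11)
is_odd(11) = is_even(10)
is_even(10) = is_odd(9)
is_odd(9) = is_even(8)
is_even(8) = is_odd(7)
is_odd(7) = is_even(6)
is_even(6) = is_odd(5)
is_odd(5) = is_even(4)
is_even(4) = is_odd(3)
is_odd(3) = is_even(2)
is_even(2) = is_odd(1)
is_odd(1) = is_even(0)
is_even(0) = 1  (base case)
Result: 1

1


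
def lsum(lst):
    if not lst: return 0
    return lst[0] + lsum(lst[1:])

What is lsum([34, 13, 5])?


lsum([34, 13, 5]) = 34 + lsum([13, 5])
lsum([13, 5]) = 13 + lsum([5])
lsum([5]) = 5 + lsum([])
lsum([]) = 0  (base case)
Total: 34 + 13 + 5 + 0 = 52

52


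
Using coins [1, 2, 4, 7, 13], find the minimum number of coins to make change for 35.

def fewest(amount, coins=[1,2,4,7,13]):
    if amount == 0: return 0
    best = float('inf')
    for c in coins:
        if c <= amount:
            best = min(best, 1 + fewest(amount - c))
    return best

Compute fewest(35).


Building up with DP:
fewest(0) = 0
fewest(1) = min(1+fewest(0)=1+0=1) = 1
fewest(2) = min(1+fewest(1)=1+1=2, 1+fewest(0)=1+0=1) = 1
fewest(3) = min(1+fewest(2)=1+1=2, 1+fewest(1)=1+1=2) = 2
fewest(4) = min(1+fewest(3)=1+2=3, 1+fewest(2)=1+1=2, 1+fewest(0)=1+0=1) = 1
fewest(5) = min(1+fewest(4)=1+1=2, 1+fewest(3)=1+2=3, 1+fewest(1)=1+1=2) = 2
fewest(6) = min(1+fewest(5)=1+2=3, 1+fewest(4)=1+1=2, 1+fewest(2)=1+1=2) = 2
fewest(7) = min(1+fewest(6)=1+2=3, 1+fewest(5)=1+2=3, 1+fewest(3)=1+2=3, 1+fewest(0)=1+0=1) = 1
fewest(8) = min(1+fewest(7)=1+1=2, 1+fewest(6)=1+2=3, 1+fewest(4)=1+1=2, 1+fewest(1)=1+1=2) = 2
fewest(9) = min(1+fewest(8)=1+2=3, 1+fewest(7)=1+1=2, 1+fewest(5)=1+2=3, 1+fewest(2)=1+1=2) = 2
fewest(10) = min(1+fewest(9)=1+2=3, 1+fewest(8)=1+2=3, 1+fewest(6)=1+2=3, 1+fewest(3)=1+2=3) = 3
fewest(11) = min(1+fewest(10)=1+3=4, 1+fewest(9)=1+2=3, 1+fewest(7)=1+1=2, 1+fewest(4)=1+1=2) = 2
fewest(12) = min(1+fewest(11)=1+2=3, 1+fewest(10)=1+3=4, 1+fewest(8)=1+2=3, 1+fewest(5)=1+2=3) = 3
fewest(13) = min(1+fewest(12)=1+3=4, 1+fewest(11)=1+2=3, 1+fewest(9)=1+2=3, 1+fewest(6)=1+2=3, 1+fewest(0)=1+0=1) = 1
fewest(14) = min(1+fewest(13)=1+1=2, 1+fewest(12)=1+3=4, 1+fewest(10)=1+3=4, 1+fewest(7)=1+1=2, 1+fewest(1)=1+1=2) = 2
fewest(15) = min(1+fewest(14)=1+2=3, 1+fewest(13)=1+1=2, 1+fewest(11)=1+2=3, 1+fewest(8)=1+2=3, 1+fewest(2)=1+1=2) = 2
fewest(16) = min(1+fewest(15)=1+2=3, 1+fewest(14)=1+2=3, 1+fewest(12)=1+3=4, 1+fewest(9)=1+2=3, 1+fewest(3)=1+2=3) = 3
fewest(17) = min(1+fewest(16)=1+3=4, 1+fewest(15)=1+2=3, 1+fewest(13)=1+1=2, 1+fewest(10)=1+3=4, 1+fewest(4)=1+1=2) = 2
fewest(18) = min(1+fewest(17)=1+2=3, 1+fewest(16)=1+3=4, 1+fewest(14)=1+2=3, 1+fewest(11)=1+2=3, 1+fewest(5)=1+2=3) = 3
fewest(19) = min(1+fewest(18)=1+3=4, 1+fewest(17)=1+2=3, 1+fewest(15)=1+2=3, 1+fewest(12)=1+3=4, 1+fewest(6)=1+2=3) = 3
fewest(20) = min(1+fewest(19)=1+3=4, 1+fewest(18)=1+3=4, 1+fewest(16)=1+3=4, 1+fewest(13)=1+1=2, 1+fewest(7)=1+1=2) = 2
fewest(21) = min(1+fewest(20)=1+2=3, 1+fewest(19)=1+3=4, 1+fewest(17)=1+2=3, 1+fewest(14)=1+2=3, 1+fewest(8)=1+2=3) = 3
fewest(22) = min(1+fewest(21)=1+3=4, 1+fewest(20)=1+2=3, 1+fewest(18)=1+3=4, 1+fewest(15)=1+2=3, 1+fewest(9)=1+2=3) = 3
fewest(23) = min(1+fewest(22)=1+3=4, 1+fewest(21)=1+3=4, 1+fewest(19)=1+3=4, 1+fewest(16)=1+3=4, 1+fewest(10)=1+3=4) = 4
fewest(24) = min(1+fewest(23)=1+4=5, 1+fewest(22)=1+3=4, 1+fewest(20)=1+2=3, 1+fewest(17)=1+2=3, 1+fewest(11)=1+2=3) = 3
fewest(25) = min(1+fewest(24)=1+3=4, 1+fewest(23)=1+4=5, 1+fewest(21)=1+3=4, 1+fewest(18)=1+3=4, 1+fewest(12)=1+3=4) = 4
fewest(26) = min(1+fewest(25)=1+4=5, 1+fewest(24)=1+3=4, 1+fewest(22)=1+3=4, 1+fewest(19)=1+3=4, 1+fewest(13)=1+1=2) = 2
fewest(27) = min(1+fewest(26)=1+2=3, 1+fewest(25)=1+4=5, 1+fewest(23)=1+4=5, 1+fewest(20)=1+2=3, 1+fewest(14)=1+2=3) = 3
fewest(28) = min(1+fewest(27)=1+3=4, 1+fewest(26)=1+2=3, 1+fewest(24)=1+3=4, 1+fewest(21)=1+3=4, 1+fewest(15)=1+2=3) = 3
fewest(29) = min(1+fewest(28)=1+3=4, 1+fewest(27)=1+3=4, 1+fewest(25)=1+4=5, 1+fewest(22)=1+3=4, 1+fewest(16)=1+3=4) = 4
fewest(30) = min(1+fewest(29)=1+4=5, 1+fewest(28)=1+3=4, 1+fewest(26)=1+2=3, 1+fewest(23)=1+4=5, 1+fewest(17)=1+2=3) = 3
fewest(31) = min(1+fewest(30)=1+3=4, 1+fewest(29)=1+4=5, 1+fewest(27)=1+3=4, 1+fewest(24)=1+3=4, 1+fewest(18)=1+3=4) = 4
fewest(32) = min(1+fewest(31)=1+4=5, 1+fewest(30)=1+3=4, 1+fewest(28)=1+3=4, 1+fewest(25)=1+4=5, 1+fewest(19)=1+3=4) = 4
fewest(33) = min(1+fewest(32)=1+4=5, 1+fewest(31)=1+4=5, 1+fewest(29)=1+4=5, 1+fewest(26)=1+2=3, 1+fewest(20)=1+2=3) = 3
fewest(34) = min(1+fewest(33)=1+3=4, 1+fewest(32)=1+4=5, 1+fewest(30)=1+3=4, 1+fewest(27)=1+3=4, 1+fewest(21)=1+3=4) = 4
fewest(35) = min(1+fewest(34)=1+4=5, 1+fewest(33)=1+3=4, 1+fewest(31)=1+4=5, 1+fewest(28)=1+3=4, 1+fewest(22)=1+3=4) = 4

4


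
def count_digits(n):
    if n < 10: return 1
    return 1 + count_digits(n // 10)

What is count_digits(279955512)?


count_digits(279955512) = 1 + count_digits(27995551)
count_digits(27995551) = 1 + count_digits(2799555)
count_digits(2799555) = 1 + count_digits(279955)
count_digits(279955) = 1 + count_digits(27995)
count_digits(27995) = 1 + count_digits(2799)
count_digits(2799) = 1 + count_digits(279)
count_digits(279) = 1 + count_digits(27)
count_digits(27) = 1 + count_digits(2)
count_digits(2) = 1  (base case: 2 < 10)
Unwinding: 1 + 1 + 1 + 1 + 1 + 1 + 1 + 1 + 1 = 9

9
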